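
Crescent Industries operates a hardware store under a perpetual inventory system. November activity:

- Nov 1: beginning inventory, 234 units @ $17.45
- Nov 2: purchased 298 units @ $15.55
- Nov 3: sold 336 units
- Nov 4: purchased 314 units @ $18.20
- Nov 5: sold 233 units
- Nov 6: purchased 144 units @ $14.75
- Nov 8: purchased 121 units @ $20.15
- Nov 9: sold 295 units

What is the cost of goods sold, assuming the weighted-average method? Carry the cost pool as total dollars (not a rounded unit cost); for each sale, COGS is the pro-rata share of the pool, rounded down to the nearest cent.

After Nov 1: 234 on hand, pool $4,083.30 (≈ $17.4500 each)
After Nov 2: 532 on hand, pool $8,717.20 (≈ $16.3857 each)
Nov 3, sell 336: 336/532 × $8,717.20 → $5,505.60
After Nov 4: 510 on hand, pool $8,926.40 (≈ $17.5027 each)
Nov 5, sell 233: 233/510 × $8,926.40 → $4,078.13
After Nov 6: 421 on hand, pool $6,972.27 (≈ $16.5612 each)
After Nov 8: 542 on hand, pool $9,410.42 (≈ $17.3624 each)
Nov 9, sell 295: 295/542 × $9,410.42 → $5,121.90
Total COGS = $5,505.60 + $4,078.13 + $5,121.90 = $14,705.63
Ending inventory (cost pool remaining) = $4,288.52

COGS = $14,705.63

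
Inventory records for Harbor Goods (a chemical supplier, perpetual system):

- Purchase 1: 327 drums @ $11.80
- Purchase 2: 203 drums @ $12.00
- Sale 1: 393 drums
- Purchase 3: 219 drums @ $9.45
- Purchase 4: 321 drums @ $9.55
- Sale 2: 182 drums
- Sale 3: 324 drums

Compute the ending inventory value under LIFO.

Sale 1 (393) [LIFO — newest first]: 203 @ $12.00 + 190 @ $11.80 = $4,678.00
Sale 2 (182) [LIFO — newest first]: 182 @ $9.55 = $1,738.10
Sale 3 (324) [LIFO — newest first]: 139 @ $9.55 + 185 @ $9.45 = $3,075.70
Total COGS = $4,678.00 + $1,738.10 + $3,075.70 = $9,491.80
Ending inventory: 137 @ $11.80 + 34 @ $9.45 = $1,937.90

Ending inventory = $1,937.90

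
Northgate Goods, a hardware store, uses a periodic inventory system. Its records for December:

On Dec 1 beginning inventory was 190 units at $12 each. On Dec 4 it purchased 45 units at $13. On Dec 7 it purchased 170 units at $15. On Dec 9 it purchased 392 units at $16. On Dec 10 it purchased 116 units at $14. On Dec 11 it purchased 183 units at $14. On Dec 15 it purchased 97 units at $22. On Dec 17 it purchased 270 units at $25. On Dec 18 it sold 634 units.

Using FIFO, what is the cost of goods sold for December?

Dec 18, 634 sold [FIFO — oldest first]: 190 @ $12 + 45 @ $13 + 170 @ $15 + 229 @ $16 = $9,079
Ending inventory: 163 @ $16 + 116 @ $14 + 183 @ $14 + 97 @ $22 + 270 @ $25 = $15,678

COGS = $9,079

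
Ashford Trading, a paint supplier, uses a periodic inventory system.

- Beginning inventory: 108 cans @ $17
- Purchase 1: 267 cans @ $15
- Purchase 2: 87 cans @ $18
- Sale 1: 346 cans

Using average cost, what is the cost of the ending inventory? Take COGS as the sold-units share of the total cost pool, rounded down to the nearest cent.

Ending inventory = $1,859.77

Sale 1, sell 346: 346/462 × $7,407.00 → $5,547.23
Ending inventory (cost pool remaining) = $1,859.77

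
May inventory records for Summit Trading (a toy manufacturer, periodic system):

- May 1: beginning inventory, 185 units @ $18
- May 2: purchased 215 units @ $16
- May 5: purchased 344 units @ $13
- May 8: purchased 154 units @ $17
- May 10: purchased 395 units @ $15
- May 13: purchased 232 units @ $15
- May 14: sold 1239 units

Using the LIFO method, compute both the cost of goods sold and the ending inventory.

COGS = $18,319; ending inventory = $4,946

May 14, 1239 sold [LIFO — newest first]: 232 @ $15 + 395 @ $15 + 154 @ $17 + 344 @ $13 + 114 @ $16 = $18,319
Ending inventory: 185 @ $18 + 101 @ $16 = $4,946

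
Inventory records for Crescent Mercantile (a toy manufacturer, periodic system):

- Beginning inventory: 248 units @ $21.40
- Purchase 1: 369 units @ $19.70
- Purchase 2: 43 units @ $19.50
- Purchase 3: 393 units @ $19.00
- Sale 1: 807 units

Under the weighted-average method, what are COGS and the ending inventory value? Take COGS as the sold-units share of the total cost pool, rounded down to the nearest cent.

Sale 1, sell 807: 807/1053 × $20,882.00 → $16,003.58
Ending inventory (cost pool remaining) = $4,878.42
Check: goods available $20,882.00 = COGS $16,003.58 + ending $4,878.42

COGS = $16,003.58; ending inventory = $4,878.42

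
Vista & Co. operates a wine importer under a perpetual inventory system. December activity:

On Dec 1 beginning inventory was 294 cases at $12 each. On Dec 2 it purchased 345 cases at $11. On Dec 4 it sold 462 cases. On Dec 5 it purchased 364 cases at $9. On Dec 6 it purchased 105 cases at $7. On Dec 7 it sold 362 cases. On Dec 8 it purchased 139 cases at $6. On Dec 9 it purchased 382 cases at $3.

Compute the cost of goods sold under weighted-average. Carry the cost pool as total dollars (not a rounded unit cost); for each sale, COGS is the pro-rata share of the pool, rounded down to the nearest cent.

COGS = $8,678.89

After Dec 1: 294 on hand, pool $3,528.00 (≈ $12.0000 each)
After Dec 2: 639 on hand, pool $7,323.00 (≈ $11.4601 each)
Dec 4, sell 462: 462/639 × $7,323.00 → $5,294.56
After Dec 5: 541 on hand, pool $5,304.44 (≈ $9.8049 each)
After Dec 6: 646 on hand, pool $6,039.44 (≈ $9.3490 each)
Dec 7, sell 362: 362/646 × $6,039.44 → $3,384.33
After Dec 8: 423 on hand, pool $3,489.11 (≈ $8.2485 each)
After Dec 9: 805 on hand, pool $4,635.11 (≈ $5.7579 each)
Total COGS = $5,294.56 + $3,384.33 = $8,678.89
Ending inventory (cost pool remaining) = $4,635.11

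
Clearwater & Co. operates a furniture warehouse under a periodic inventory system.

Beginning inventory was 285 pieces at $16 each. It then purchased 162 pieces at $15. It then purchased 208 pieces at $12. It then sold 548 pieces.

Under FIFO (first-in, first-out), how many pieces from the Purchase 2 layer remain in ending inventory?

107

Sale 1 (548) [FIFO — oldest first]: 285 @ $16 + 162 @ $15 + 101 @ $12 = $8,202
Ending inventory: 107 @ $12 = $1,284
Check: goods available $9,486 = COGS $8,202 + ending $1,284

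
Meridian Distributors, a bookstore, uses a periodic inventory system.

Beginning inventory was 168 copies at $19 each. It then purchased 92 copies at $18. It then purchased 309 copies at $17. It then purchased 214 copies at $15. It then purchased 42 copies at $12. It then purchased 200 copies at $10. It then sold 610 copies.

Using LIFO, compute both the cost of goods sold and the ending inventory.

Sale 1 (610) [LIFO — newest first]: 200 @ $10 + 42 @ $12 + 214 @ $15 + 154 @ $17 = $8,332
Ending inventory: 168 @ $19 + 92 @ $18 + 155 @ $17 = $7,483
Check: goods available $15,815 = COGS $8,332 + ending $7,483

COGS = $8,332; ending inventory = $7,483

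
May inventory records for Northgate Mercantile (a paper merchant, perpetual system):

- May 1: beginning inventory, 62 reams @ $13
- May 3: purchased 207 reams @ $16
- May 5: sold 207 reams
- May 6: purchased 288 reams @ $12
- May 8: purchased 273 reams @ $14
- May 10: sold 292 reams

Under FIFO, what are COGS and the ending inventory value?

COGS = $6,878; ending inventory = $4,518

May 5, 207 sold [FIFO — oldest first]: 62 @ $13 + 145 @ $16 = $3,126
May 10, 292 sold [FIFO — oldest first]: 62 @ $16 + 230 @ $12 = $3,752
Total COGS = $3,126 + $3,752 = $6,878
Ending inventory: 58 @ $12 + 273 @ $14 = $4,518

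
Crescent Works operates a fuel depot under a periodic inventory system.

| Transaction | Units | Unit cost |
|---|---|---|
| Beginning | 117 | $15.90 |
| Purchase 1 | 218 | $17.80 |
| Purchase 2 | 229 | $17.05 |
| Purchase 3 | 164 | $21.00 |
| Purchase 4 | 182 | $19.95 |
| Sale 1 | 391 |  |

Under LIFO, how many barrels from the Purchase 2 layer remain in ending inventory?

Sale 1 (391) [LIFO — newest first]: 182 @ $19.95 + 164 @ $21.00 + 45 @ $17.05 = $7,842.15
Ending inventory: 117 @ $15.90 + 218 @ $17.80 + 184 @ $17.05 = $8,877.90
Check: goods available $16,720.05 = COGS $7,842.15 + ending $8,877.90

184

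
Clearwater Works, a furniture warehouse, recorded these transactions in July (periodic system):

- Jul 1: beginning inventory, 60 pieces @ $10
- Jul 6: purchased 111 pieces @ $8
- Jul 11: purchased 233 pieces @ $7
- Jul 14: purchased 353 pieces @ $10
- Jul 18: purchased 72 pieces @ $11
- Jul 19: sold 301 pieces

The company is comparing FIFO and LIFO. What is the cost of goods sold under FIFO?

FIFO COGS: 60 @ $10 + 111 @ $8 + 130 @ $7 = $2,398
LIFO COGS: 72 @ $11 + 229 @ $10 = $3,082

COGS = $2,398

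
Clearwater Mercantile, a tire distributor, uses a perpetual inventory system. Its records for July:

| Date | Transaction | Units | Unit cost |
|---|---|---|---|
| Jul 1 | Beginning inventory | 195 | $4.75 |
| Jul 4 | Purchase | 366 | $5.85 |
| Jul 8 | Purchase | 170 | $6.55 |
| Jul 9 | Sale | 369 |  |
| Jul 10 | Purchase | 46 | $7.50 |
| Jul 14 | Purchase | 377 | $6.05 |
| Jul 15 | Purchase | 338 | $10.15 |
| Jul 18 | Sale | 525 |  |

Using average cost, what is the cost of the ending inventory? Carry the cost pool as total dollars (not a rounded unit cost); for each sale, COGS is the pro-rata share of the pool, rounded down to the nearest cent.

After Jul 1: 195 on hand, pool $926.25 (≈ $4.7500 each)
After Jul 4: 561 on hand, pool $3,067.35 (≈ $5.4676 each)
After Jul 8: 731 on hand, pool $4,180.85 (≈ $5.7194 each)
Jul 9, sell 369: 369/731 × $4,180.85 → $2,110.44
After Jul 10: 408 on hand, pool $2,415.41 (≈ $5.9201 each)
After Jul 14: 785 on hand, pool $4,696.26 (≈ $5.9825 each)
After Jul 15: 1123 on hand, pool $8,126.96 (≈ $7.2368 each)
Jul 18, sell 525: 525/1123 × $8,126.96 → $3,799.33
Total COGS = $2,110.44 + $3,799.33 = $5,909.77
Ending inventory (cost pool remaining) = $4,327.63
Check: goods available $10,237.40 = COGS $5,909.77 + ending $4,327.63

Ending inventory = $4,327.63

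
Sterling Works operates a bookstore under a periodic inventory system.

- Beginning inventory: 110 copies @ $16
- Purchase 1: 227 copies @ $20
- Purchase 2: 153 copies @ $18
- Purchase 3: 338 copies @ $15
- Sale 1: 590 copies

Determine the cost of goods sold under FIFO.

Sale 1 (590) [FIFO — oldest first]: 110 @ $16 + 227 @ $20 + 153 @ $18 + 100 @ $15 = $10,554
Ending inventory: 238 @ $15 = $3,570

COGS = $10,554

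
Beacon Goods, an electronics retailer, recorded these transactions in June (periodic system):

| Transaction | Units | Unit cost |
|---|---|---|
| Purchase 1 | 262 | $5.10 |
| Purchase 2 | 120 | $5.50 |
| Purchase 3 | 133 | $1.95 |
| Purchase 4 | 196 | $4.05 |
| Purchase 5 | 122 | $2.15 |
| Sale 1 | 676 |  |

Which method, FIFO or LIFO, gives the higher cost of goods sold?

FIFO

FIFO COGS: 262 @ $5.10 + 120 @ $5.50 + 133 @ $1.95 + 161 @ $4.05 = $2,907.60
LIFO COGS: 122 @ $2.15 + 196 @ $4.05 + 133 @ $1.95 + 120 @ $5.50 + 105 @ $5.10 = $2,510.95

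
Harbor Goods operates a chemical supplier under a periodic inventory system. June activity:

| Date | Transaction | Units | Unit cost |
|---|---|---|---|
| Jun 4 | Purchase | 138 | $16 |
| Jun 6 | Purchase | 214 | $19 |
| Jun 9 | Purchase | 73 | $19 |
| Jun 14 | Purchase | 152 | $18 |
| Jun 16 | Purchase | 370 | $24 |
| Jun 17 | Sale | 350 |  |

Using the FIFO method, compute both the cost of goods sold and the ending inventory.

Jun 17, 350 sold [FIFO — oldest first]: 138 @ $16 + 212 @ $19 = $6,236
Ending inventory: 2 @ $19 + 73 @ $19 + 152 @ $18 + 370 @ $24 = $13,041

COGS = $6,236; ending inventory = $13,041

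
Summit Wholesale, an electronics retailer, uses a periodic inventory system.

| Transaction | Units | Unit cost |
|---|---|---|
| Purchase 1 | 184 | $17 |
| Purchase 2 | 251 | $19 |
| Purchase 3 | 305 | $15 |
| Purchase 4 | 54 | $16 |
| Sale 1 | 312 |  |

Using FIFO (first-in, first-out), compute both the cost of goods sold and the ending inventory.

COGS = $5,560; ending inventory = $7,776

Sale 1 (312) [FIFO — oldest first]: 184 @ $17 + 128 @ $19 = $5,560
Ending inventory: 123 @ $19 + 305 @ $15 + 54 @ $16 = $7,776
Check: goods available $13,336 = COGS $5,560 + ending $7,776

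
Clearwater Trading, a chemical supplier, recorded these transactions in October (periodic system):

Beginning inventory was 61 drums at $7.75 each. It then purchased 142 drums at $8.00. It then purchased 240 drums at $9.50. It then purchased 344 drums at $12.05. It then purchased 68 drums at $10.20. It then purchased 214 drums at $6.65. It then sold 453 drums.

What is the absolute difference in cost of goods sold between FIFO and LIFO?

$168.00

FIFO COGS: 61 @ $7.75 + 142 @ $8.00 + 240 @ $9.50 + 10 @ $12.05 = $4,009.25
LIFO COGS: 214 @ $6.65 + 68 @ $10.20 + 171 @ $12.05 = $4,177.25
Difference = |$4,009.25 − $4,177.25| = $168.00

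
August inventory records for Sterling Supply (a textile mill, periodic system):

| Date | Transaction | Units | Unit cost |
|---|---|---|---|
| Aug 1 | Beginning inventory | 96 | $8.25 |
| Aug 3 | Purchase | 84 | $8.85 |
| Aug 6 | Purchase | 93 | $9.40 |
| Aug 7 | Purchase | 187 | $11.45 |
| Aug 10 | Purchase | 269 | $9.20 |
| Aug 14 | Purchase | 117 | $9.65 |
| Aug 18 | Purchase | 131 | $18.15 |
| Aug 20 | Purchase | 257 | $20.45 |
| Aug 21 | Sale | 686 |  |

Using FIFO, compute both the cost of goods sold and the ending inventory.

Aug 21, 686 sold [FIFO — oldest first]: 96 @ $8.25 + 84 @ $8.85 + 93 @ $9.40 + 187 @ $11.45 + 226 @ $9.20 = $6,629.95
Ending inventory: 43 @ $9.20 + 117 @ $9.65 + 131 @ $18.15 + 257 @ $20.45 = $9,157.95
Check: goods available $15,787.90 = COGS $6,629.95 + ending $9,157.95

COGS = $6,629.95; ending inventory = $9,157.95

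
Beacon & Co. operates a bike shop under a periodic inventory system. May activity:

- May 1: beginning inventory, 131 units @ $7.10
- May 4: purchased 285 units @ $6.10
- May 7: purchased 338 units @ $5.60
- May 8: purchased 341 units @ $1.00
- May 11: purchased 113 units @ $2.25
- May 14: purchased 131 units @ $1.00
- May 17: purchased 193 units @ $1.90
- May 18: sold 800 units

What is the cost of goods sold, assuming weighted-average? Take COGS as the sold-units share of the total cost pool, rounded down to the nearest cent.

COGS = $2,952.66

May 18, sell 800: 800/1532 × $5,654.35 → $2,952.66
Ending inventory (cost pool remaining) = $2,701.69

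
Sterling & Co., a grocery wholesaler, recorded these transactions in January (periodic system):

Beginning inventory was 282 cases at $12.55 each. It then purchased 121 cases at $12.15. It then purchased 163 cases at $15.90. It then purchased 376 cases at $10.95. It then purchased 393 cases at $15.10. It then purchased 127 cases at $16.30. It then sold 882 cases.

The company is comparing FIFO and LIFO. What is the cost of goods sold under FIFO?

FIFO COGS: 282 @ $12.55 + 121 @ $12.15 + 163 @ $15.90 + 316 @ $10.95 = $11,061.15
LIFO COGS: 127 @ $16.30 + 393 @ $15.10 + 362 @ $10.95 = $11,968.30

COGS = $11,061.15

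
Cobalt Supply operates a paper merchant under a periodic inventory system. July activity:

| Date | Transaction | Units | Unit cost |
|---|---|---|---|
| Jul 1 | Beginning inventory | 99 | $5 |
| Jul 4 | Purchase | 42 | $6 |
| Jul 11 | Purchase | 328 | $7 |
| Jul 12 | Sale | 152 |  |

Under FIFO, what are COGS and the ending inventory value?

Jul 12, 152 sold [FIFO — oldest first]: 99 @ $5 + 42 @ $6 + 11 @ $7 = $824
Ending inventory: 317 @ $7 = $2,219

COGS = $824; ending inventory = $2,219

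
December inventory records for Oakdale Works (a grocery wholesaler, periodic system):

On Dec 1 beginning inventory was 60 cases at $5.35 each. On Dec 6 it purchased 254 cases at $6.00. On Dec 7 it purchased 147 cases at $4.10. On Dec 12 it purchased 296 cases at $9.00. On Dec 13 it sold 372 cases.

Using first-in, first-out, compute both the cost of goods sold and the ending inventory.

Dec 13, 372 sold [FIFO — oldest first]: 60 @ $5.35 + 254 @ $6.00 + 58 @ $4.10 = $2,082.80
Ending inventory: 89 @ $4.10 + 296 @ $9.00 = $3,028.90
Check: goods available $5,111.70 = COGS $2,082.80 + ending $3,028.90

COGS = $2,082.80; ending inventory = $3,028.90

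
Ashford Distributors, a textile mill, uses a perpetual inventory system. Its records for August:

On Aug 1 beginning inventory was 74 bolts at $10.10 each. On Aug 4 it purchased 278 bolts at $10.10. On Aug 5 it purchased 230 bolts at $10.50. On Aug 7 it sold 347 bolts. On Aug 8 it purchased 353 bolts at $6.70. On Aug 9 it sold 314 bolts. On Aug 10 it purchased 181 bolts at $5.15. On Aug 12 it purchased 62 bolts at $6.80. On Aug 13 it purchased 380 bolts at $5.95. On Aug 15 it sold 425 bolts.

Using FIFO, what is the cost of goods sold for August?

Aug 7, 347 sold [FIFO — oldest first]: 74 @ $10.10 + 273 @ $10.10 = $3,504.70
Aug 9, 314 sold [FIFO — oldest first]: 5 @ $10.10 + 230 @ $10.50 + 79 @ $6.70 = $2,994.80
Aug 15, 425 sold [FIFO — oldest first]: 274 @ $6.70 + 151 @ $5.15 = $2,613.45
Total COGS = $3,504.70 + $2,994.80 + $2,613.45 = $9,112.95
Ending inventory: 30 @ $5.15 + 62 @ $6.80 + 380 @ $5.95 = $2,837.10
Check: goods available $11,950.05 = COGS $9,112.95 + ending $2,837.10

COGS = $9,112.95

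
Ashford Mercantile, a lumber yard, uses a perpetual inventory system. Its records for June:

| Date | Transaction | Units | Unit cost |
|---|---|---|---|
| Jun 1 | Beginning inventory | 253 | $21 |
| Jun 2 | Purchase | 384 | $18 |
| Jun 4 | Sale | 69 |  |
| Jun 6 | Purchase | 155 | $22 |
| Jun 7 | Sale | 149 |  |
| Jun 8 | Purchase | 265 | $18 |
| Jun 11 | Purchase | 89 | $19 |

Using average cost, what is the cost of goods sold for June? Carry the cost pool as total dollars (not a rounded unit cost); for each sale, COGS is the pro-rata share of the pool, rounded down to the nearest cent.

After Jun 1: 253 on hand, pool $5,313.00 (≈ $21.0000 each)
After Jun 2: 637 on hand, pool $12,225.00 (≈ $19.1915 each)
Jun 4, sell 69: 69/637 × $12,225.00 → $1,324.21
After Jun 6: 723 on hand, pool $14,310.79 (≈ $19.7936 each)
Jun 7, sell 149: 149/723 × $14,310.79 → $2,949.24
After Jun 8: 839 on hand, pool $16,131.55 (≈ $19.2271 each)
After Jun 11: 928 on hand, pool $17,822.55 (≈ $19.2053 each)
Total COGS = $1,324.21 + $2,949.24 = $4,273.45
Ending inventory (cost pool remaining) = $17,822.55

COGS = $4,273.45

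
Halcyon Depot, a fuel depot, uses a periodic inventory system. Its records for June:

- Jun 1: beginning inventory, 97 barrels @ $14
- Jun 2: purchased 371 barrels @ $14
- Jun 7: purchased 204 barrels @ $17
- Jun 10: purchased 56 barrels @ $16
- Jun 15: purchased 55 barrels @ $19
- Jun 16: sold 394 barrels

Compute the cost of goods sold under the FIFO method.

Jun 16, 394 sold [FIFO — oldest first]: 97 @ $14 + 297 @ $14 = $5,516
Ending inventory: 74 @ $14 + 204 @ $17 + 56 @ $16 + 55 @ $19 = $6,445
Check: goods available $11,961 = COGS $5,516 + ending $6,445

COGS = $5,516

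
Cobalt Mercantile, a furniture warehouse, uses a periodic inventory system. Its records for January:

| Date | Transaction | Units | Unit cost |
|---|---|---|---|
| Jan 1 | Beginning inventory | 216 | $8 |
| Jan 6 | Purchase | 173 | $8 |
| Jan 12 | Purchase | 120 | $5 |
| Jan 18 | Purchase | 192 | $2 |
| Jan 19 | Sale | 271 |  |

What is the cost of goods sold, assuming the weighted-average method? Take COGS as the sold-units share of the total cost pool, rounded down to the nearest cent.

Jan 19, sell 271: 271/701 × $4,096.00 → $1,583.47
Ending inventory (cost pool remaining) = $2,512.53
Check: goods available $4,096.00 = COGS $1,583.47 + ending $2,512.53

COGS = $1,583.47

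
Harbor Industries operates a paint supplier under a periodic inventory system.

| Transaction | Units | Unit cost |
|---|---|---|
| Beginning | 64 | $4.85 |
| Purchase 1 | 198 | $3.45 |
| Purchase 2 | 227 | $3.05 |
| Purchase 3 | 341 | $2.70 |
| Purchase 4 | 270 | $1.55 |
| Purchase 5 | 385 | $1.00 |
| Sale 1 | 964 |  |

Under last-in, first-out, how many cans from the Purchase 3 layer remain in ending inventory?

32

Sale 1 (964) [LIFO — newest first]: 385 @ $1.00 + 270 @ $1.55 + 309 @ $2.70 = $1,637.80
Ending inventory: 64 @ $4.85 + 198 @ $3.45 + 227 @ $3.05 + 32 @ $2.70 = $1,772.25
Check: goods available $3,410.05 = COGS $1,637.80 + ending $1,772.25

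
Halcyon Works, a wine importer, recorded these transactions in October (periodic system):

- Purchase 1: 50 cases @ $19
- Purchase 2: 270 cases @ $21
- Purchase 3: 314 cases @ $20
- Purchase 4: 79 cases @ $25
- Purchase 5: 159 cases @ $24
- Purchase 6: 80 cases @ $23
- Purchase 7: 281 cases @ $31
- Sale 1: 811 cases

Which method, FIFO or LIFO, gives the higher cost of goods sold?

LIFO

FIFO COGS: 50 @ $19 + 270 @ $21 + 314 @ $20 + 79 @ $25 + 98 @ $24 = $17,227
LIFO COGS: 281 @ $31 + 80 @ $23 + 159 @ $24 + 79 @ $25 + 212 @ $20 = $20,582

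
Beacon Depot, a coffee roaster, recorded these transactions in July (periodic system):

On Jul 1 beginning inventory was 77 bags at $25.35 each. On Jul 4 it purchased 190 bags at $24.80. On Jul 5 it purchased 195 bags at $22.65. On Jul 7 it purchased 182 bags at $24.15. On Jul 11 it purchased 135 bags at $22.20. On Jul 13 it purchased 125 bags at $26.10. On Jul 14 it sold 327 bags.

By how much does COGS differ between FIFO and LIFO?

FIFO COGS: 77 @ $25.35 + 190 @ $24.80 + 60 @ $22.65 = $8,022.95
LIFO COGS: 125 @ $26.10 + 135 @ $22.20 + 67 @ $24.15 = $7,877.55
Difference = |$8,022.95 − $7,877.55| = $145.40

$145.40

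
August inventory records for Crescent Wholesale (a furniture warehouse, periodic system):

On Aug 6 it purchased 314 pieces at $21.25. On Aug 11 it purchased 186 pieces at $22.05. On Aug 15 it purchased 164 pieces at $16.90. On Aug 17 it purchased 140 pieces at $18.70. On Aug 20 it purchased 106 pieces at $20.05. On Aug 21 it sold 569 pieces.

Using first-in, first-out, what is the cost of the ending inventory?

Aug 21, 569 sold [FIFO — oldest first]: 314 @ $21.25 + 186 @ $22.05 + 69 @ $16.90 = $11,939.90
Ending inventory: 95 @ $16.90 + 140 @ $18.70 + 106 @ $20.05 = $6,348.80
Check: goods available $18,288.70 = COGS $11,939.90 + ending $6,348.80

Ending inventory = $6,348.80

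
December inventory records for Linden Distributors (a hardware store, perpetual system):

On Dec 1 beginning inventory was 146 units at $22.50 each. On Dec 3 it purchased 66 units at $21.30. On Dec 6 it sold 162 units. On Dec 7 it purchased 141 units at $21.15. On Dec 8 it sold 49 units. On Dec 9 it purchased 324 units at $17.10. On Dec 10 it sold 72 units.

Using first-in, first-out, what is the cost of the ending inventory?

Ending inventory = $7,020.90

Dec 6, 162 sold [FIFO — oldest first]: 146 @ $22.50 + 16 @ $21.30 = $3,625.80
Dec 8, 49 sold [FIFO — oldest first]: 49 @ $21.30 = $1,043.70
Dec 10, 72 sold [FIFO — oldest first]: 1 @ $21.30 + 71 @ $21.15 = $1,522.95
Total COGS = $3,625.80 + $1,043.70 + $1,522.95 = $6,192.45
Ending inventory: 70 @ $21.15 + 324 @ $17.10 = $7,020.90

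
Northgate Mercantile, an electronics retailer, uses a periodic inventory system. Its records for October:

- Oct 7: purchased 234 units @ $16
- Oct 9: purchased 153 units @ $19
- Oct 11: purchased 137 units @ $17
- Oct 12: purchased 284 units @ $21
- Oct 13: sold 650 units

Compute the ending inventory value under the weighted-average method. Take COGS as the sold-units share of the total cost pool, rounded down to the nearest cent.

Ending inventory = $2,922.22

Oct 13, sell 650: 650/808 × $14,944.00 → $12,021.78
Ending inventory (cost pool remaining) = $2,922.22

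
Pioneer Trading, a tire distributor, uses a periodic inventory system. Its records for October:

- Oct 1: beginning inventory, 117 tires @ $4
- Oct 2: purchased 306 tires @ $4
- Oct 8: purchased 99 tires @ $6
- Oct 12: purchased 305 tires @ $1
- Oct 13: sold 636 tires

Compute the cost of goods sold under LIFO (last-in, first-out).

COGS = $1,827

Oct 13, 636 sold [LIFO — newest first]: 305 @ $1 + 99 @ $6 + 232 @ $4 = $1,827
Ending inventory: 117 @ $4 + 74 @ $4 = $764
Check: goods available $2,591 = COGS $1,827 + ending $764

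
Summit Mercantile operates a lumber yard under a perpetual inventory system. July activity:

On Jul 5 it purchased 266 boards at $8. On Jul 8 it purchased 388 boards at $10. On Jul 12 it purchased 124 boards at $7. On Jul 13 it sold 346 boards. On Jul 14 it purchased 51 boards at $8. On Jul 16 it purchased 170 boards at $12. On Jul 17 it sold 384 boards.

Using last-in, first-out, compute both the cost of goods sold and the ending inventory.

Jul 13, 346 sold [LIFO — newest first]: 124 @ $7 + 222 @ $10 = $3,088
Jul 17, 384 sold [LIFO — newest first]: 170 @ $12 + 51 @ $8 + 163 @ $10 = $4,078
Total COGS = $3,088 + $4,078 = $7,166
Ending inventory: 266 @ $8 + 3 @ $10 = $2,158

COGS = $7,166; ending inventory = $2,158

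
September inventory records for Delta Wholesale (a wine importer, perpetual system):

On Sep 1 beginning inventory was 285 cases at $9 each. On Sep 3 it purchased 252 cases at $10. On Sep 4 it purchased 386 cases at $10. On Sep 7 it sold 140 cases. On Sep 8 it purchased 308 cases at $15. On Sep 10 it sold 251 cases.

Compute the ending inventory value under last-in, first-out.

Ending inventory = $8,400

Sep 7, 140 sold [LIFO — newest first]: 140 @ $10 = $1,400
Sep 10, 251 sold [LIFO — newest first]: 251 @ $15 = $3,765
Total COGS = $1,400 + $3,765 = $5,165
Ending inventory: 285 @ $9 + 252 @ $10 + 246 @ $10 + 57 @ $15 = $8,400
Check: goods available $13,565 = COGS $5,165 + ending $8,400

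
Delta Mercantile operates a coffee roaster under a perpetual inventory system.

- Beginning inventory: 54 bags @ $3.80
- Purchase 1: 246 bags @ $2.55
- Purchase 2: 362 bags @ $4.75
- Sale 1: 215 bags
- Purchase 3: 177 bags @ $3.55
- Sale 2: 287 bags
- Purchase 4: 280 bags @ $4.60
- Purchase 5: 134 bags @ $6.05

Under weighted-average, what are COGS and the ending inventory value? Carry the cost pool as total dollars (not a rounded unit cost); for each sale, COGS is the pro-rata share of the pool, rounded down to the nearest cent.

After Beginning: 54 on hand, pool $205.20 (≈ $3.8000 each)
After Purchase 1: 300 on hand, pool $832.50 (≈ $2.7750 each)
After Purchase 2: 662 on hand, pool $2,552.00 (≈ $3.8550 each)
Sale 1, sell 215: 215/662 × $2,552.00 → $828.82
After Purchase 3: 624 on hand, pool $2,351.53 (≈ $3.7685 each)
Sale 2, sell 287: 287/624 × $2,351.53 → $1,081.55
After Purchase 4: 617 on hand, pool $2,557.98 (≈ $4.1458 each)
After Purchase 5: 751 on hand, pool $3,368.68 (≈ $4.4856 each)
Total COGS = $828.82 + $1,081.55 = $1,910.37
Ending inventory (cost pool remaining) = $3,368.68

COGS = $1,910.37; ending inventory = $3,368.68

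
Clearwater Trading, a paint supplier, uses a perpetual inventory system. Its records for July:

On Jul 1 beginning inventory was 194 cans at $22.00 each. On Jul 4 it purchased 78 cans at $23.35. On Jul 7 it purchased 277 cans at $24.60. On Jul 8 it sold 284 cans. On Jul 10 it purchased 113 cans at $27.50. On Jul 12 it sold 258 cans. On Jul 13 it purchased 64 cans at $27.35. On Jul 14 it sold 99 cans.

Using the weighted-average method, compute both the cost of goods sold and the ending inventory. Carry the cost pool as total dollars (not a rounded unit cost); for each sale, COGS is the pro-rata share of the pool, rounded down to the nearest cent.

After Jul 1: 194 on hand, pool $4,268.00 (≈ $22.0000 each)
After Jul 4: 272 on hand, pool $6,089.30 (≈ $22.3871 each)
After Jul 7: 549 on hand, pool $12,903.50 (≈ $23.5036 each)
Jul 8, sell 284: 284/549 × $12,903.50 → $6,675.03
After Jul 10: 378 on hand, pool $9,335.97 (≈ $24.6983 each)
Jul 12, sell 258: 258/378 × $9,335.97 → $6,372.17
After Jul 13: 184 on hand, pool $4,714.20 (≈ $25.6207 each)
Jul 14, sell 99: 99/184 × $4,714.20 → $2,536.44
Total COGS = $6,675.03 + $6,372.17 + $2,536.44 = $15,583.64
Ending inventory (cost pool remaining) = $2,177.76
Check: goods available $17,761.40 = COGS $15,583.64 + ending $2,177.76

COGS = $15,583.64; ending inventory = $2,177.76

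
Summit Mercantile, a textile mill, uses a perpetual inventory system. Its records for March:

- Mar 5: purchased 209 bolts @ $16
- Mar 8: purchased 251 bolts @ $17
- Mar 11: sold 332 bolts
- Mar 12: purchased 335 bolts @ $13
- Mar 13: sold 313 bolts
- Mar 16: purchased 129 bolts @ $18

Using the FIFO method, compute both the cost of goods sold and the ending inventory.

Mar 11, 332 sold [FIFO — oldest first]: 209 @ $16 + 123 @ $17 = $5,435
Mar 13, 313 sold [FIFO — oldest first]: 128 @ $17 + 185 @ $13 = $4,581
Total COGS = $5,435 + $4,581 = $10,016
Ending inventory: 150 @ $13 + 129 @ $18 = $4,272
Check: goods available $14,288 = COGS $10,016 + ending $4,272

COGS = $10,016; ending inventory = $4,272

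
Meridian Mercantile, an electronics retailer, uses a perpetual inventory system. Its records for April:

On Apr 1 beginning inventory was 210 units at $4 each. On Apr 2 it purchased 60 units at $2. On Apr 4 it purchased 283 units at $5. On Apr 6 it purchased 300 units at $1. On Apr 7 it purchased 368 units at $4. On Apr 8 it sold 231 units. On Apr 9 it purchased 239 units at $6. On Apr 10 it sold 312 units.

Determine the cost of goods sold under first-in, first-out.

Apr 8, 231 sold [FIFO — oldest first]: 210 @ $4 + 21 @ $2 = $882
Apr 10, 312 sold [FIFO — oldest first]: 39 @ $2 + 273 @ $5 = $1,443
Total COGS = $882 + $1,443 = $2,325
Ending inventory: 10 @ $5 + 300 @ $1 + 368 @ $4 + 239 @ $6 = $3,256
Check: goods available $5,581 = COGS $2,325 + ending $3,256

COGS = $2,325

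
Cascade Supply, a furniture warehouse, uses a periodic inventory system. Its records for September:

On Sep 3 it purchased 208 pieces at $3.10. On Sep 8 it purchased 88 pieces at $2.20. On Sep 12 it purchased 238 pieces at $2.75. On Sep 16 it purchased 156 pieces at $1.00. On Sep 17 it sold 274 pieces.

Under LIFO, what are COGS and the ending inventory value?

Sep 17, 274 sold [LIFO — newest first]: 156 @ $1.00 + 118 @ $2.75 = $480.50
Ending inventory: 208 @ $3.10 + 88 @ $2.20 + 120 @ $2.75 = $1,168.40

COGS = $480.50; ending inventory = $1,168.40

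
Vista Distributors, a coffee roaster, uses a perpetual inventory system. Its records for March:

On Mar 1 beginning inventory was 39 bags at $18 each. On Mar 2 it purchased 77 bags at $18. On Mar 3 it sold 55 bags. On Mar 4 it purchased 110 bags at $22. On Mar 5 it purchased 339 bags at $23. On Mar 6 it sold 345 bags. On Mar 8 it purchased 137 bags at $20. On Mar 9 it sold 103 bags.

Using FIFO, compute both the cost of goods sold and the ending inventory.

Mar 3, 55 sold [FIFO — oldest first]: 39 @ $18 + 16 @ $18 = $990
Mar 6, 345 sold [FIFO — oldest first]: 61 @ $18 + 110 @ $22 + 174 @ $23 = $7,520
Mar 9, 103 sold [FIFO — oldest first]: 103 @ $23 = $2,369
Total COGS = $990 + $7,520 + $2,369 = $10,879
Ending inventory: 62 @ $23 + 137 @ $20 = $4,166
Check: goods available $15,045 = COGS $10,879 + ending $4,166

COGS = $10,879; ending inventory = $4,166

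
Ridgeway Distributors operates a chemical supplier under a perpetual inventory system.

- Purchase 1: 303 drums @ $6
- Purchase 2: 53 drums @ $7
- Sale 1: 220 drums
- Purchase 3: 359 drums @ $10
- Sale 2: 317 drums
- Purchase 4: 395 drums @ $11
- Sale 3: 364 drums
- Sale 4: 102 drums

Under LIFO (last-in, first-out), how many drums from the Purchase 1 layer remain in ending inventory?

Sale 1 (220) [LIFO — newest first]: 53 @ $7 + 167 @ $6 = $1,373
Sale 2 (317) [LIFO — newest first]: 317 @ $10 = $3,170
Sale 3 (364) [LIFO — newest first]: 364 @ $11 = $4,004
Sale 4 (102) [LIFO — newest first]: 31 @ $11 + 42 @ $10 + 29 @ $6 = $935
Total COGS = $1,373 + $3,170 + $4,004 + $935 = $9,482
Ending inventory: 107 @ $6 = $642
Check: goods available $10,124 = COGS $9,482 + ending $642

107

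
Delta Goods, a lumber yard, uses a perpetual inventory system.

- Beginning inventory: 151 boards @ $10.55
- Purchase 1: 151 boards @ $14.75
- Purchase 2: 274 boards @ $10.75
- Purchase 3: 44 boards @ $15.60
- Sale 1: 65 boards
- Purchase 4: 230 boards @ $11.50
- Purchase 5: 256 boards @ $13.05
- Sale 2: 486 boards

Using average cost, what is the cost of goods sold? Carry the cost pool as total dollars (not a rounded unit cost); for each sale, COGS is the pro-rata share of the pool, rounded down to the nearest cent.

After Beginning: 151 on hand, pool $1,593.05 (≈ $10.5500 each)
After Purchase 1: 302 on hand, pool $3,820.30 (≈ $12.6500 each)
After Purchase 2: 576 on hand, pool $6,765.80 (≈ $11.7462 each)
After Purchase 3: 620 on hand, pool $7,452.20 (≈ $12.0197 each)
Sale 1, sell 65: 65/620 × $7,452.20 → $781.27
After Purchase 4: 785 on hand, pool $9,315.93 (≈ $11.8674 each)
After Purchase 5: 1041 on hand, pool $12,656.73 (≈ $12.1582 each)
Sale 2, sell 486: 486/1041 × $12,656.73 → $5,908.90
Total COGS = $781.27 + $5,908.90 = $6,690.17
Ending inventory (cost pool remaining) = $6,747.83

COGS = $6,690.17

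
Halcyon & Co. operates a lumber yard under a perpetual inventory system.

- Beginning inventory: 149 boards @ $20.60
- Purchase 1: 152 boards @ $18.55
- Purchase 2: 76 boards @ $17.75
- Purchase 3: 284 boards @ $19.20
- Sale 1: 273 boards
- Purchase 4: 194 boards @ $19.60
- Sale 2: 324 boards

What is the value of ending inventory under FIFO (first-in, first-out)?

Sale 1 (273) [FIFO — oldest first]: 149 @ $20.60 + 124 @ $18.55 = $5,369.60
Sale 2 (324) [FIFO — oldest first]: 28 @ $18.55 + 76 @ $17.75 + 220 @ $19.20 = $6,092.40
Total COGS = $5,369.60 + $6,092.40 = $11,462.00
Ending inventory: 64 @ $19.20 + 194 @ $19.60 = $5,031.20

Ending inventory = $5,031.20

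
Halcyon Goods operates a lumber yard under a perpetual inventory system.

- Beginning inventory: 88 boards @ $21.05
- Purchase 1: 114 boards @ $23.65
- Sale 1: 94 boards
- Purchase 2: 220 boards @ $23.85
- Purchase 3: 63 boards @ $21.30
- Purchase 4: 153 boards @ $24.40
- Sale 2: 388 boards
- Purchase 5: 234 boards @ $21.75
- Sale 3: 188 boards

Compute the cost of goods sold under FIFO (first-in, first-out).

Sale 1 (94) [FIFO — oldest first]: 88 @ $21.05 + 6 @ $23.65 = $1,994.30
Sale 2 (388) [FIFO — oldest first]: 108 @ $23.65 + 220 @ $23.85 + 60 @ $21.30 = $9,079.20
Sale 3 (188) [FIFO — oldest first]: 3 @ $21.30 + 153 @ $24.40 + 32 @ $21.75 = $4,493.10
Total COGS = $1,994.30 + $9,079.20 + $4,493.10 = $15,566.60
Ending inventory: 202 @ $21.75 = $4,393.50

COGS = $15,566.60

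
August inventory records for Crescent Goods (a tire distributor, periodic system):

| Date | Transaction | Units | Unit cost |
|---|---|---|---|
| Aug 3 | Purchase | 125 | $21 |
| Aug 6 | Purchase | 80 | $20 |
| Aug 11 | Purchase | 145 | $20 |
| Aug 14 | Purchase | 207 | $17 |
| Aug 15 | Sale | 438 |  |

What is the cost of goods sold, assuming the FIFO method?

COGS = $8,621

Aug 15, 438 sold [FIFO — oldest first]: 125 @ $21 + 80 @ $20 + 145 @ $20 + 88 @ $17 = $8,621
Ending inventory: 119 @ $17 = $2,023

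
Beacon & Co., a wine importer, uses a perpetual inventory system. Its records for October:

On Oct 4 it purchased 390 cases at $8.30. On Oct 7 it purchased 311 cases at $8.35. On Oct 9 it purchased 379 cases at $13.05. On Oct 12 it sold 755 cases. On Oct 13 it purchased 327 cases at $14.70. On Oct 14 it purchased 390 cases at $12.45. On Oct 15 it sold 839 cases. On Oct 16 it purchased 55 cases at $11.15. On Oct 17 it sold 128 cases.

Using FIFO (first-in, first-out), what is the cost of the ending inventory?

Oct 12, 755 sold [FIFO — oldest first]: 390 @ $8.30 + 311 @ $8.35 + 54 @ $13.05 = $6,538.55
Oct 15, 839 sold [FIFO — oldest first]: 325 @ $13.05 + 327 @ $14.70 + 187 @ $12.45 = $11,376.30
Oct 17, 128 sold [FIFO — oldest first]: 128 @ $12.45 = $1,593.60
Total COGS = $6,538.55 + $11,376.30 + $1,593.60 = $19,508.45
Ending inventory: 75 @ $12.45 + 55 @ $11.15 = $1,547.00
Check: goods available $21,055.45 = COGS $19,508.45 + ending $1,547.00

Ending inventory = $1,547.00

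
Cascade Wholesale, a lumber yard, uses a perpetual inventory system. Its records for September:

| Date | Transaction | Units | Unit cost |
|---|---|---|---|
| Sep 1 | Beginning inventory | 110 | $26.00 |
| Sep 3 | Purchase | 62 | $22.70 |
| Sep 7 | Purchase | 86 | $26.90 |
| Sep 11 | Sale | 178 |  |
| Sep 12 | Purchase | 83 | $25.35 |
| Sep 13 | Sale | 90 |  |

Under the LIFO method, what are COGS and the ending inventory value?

COGS = $6,786.85; ending inventory = $1,898.00

Sep 11, 178 sold [LIFO — newest first]: 86 @ $26.90 + 62 @ $22.70 + 30 @ $26.00 = $4,500.80
Sep 13, 90 sold [LIFO — newest first]: 83 @ $25.35 + 7 @ $26.00 = $2,286.05
Total COGS = $4,500.80 + $2,286.05 = $6,786.85
Ending inventory: 73 @ $26.00 = $1,898.00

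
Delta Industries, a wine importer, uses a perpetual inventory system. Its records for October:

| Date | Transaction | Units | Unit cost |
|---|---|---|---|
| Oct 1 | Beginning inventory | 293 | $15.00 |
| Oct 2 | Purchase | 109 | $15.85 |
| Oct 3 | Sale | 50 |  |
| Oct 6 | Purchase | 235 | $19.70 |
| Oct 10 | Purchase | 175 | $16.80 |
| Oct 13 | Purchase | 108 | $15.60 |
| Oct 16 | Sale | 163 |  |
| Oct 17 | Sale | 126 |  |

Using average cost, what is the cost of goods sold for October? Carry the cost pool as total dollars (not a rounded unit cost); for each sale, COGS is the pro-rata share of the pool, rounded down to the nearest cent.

After Oct 1: 293 on hand, pool $4,395.00 (≈ $15.0000 each)
After Oct 2: 402 on hand, pool $6,122.65 (≈ $15.2305 each)
Oct 3, sell 50: 50/402 × $6,122.65 → $761.52
After Oct 6: 587 on hand, pool $9,990.63 (≈ $17.0198 each)
After Oct 10: 762 on hand, pool $12,930.63 (≈ $16.9693 each)
After Oct 13: 870 on hand, pool $14,615.43 (≈ $16.7993 each)
Oct 16, sell 163: 163/870 × $14,615.43 → $2,738.29
Oct 17, sell 126: 126/707 × $11,877.14 → $2,116.71
Total COGS = $761.52 + $2,738.29 + $2,116.71 = $5,616.52
Ending inventory (cost pool remaining) = $9,760.43
Check: goods available $15,376.95 = COGS $5,616.52 + ending $9,760.43

COGS = $5,616.52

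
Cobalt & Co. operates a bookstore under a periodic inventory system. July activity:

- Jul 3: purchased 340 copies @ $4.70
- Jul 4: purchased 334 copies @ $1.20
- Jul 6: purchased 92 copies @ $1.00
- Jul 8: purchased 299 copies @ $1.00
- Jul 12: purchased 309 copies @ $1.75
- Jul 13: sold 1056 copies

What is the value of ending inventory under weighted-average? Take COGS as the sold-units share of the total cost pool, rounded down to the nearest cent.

Ending inventory = $678.25

Jul 13, sell 1056: 1056/1374 × $2,930.55 → $2,252.30
Ending inventory (cost pool remaining) = $678.25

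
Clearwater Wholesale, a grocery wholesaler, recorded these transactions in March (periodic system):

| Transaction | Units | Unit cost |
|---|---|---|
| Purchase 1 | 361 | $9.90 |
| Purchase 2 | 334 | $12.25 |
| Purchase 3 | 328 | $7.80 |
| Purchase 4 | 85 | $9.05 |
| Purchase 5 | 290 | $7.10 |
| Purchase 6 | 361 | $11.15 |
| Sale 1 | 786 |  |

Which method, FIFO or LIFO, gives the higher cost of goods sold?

FIFO

FIFO COGS: 361 @ $9.90 + 334 @ $12.25 + 91 @ $7.80 = $8,375.20
LIFO COGS: 361 @ $11.15 + 290 @ $7.10 + 85 @ $9.05 + 50 @ $7.80 = $7,243.40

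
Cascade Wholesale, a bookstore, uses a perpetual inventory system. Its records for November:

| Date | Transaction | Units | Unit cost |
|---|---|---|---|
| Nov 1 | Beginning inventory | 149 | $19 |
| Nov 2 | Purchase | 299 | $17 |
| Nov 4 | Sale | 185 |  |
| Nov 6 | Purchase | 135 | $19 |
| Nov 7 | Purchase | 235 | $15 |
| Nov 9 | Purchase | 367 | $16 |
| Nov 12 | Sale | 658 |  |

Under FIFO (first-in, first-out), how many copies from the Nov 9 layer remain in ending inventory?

342

Nov 4, 185 sold [FIFO — oldest first]: 149 @ $19 + 36 @ $17 = $3,443
Nov 12, 658 sold [FIFO — oldest first]: 263 @ $17 + 135 @ $19 + 235 @ $15 + 25 @ $16 = $10,961
Total COGS = $3,443 + $10,961 = $14,404
Ending inventory: 342 @ $16 = $5,472
Check: goods available $19,876 = COGS $14,404 + ending $5,472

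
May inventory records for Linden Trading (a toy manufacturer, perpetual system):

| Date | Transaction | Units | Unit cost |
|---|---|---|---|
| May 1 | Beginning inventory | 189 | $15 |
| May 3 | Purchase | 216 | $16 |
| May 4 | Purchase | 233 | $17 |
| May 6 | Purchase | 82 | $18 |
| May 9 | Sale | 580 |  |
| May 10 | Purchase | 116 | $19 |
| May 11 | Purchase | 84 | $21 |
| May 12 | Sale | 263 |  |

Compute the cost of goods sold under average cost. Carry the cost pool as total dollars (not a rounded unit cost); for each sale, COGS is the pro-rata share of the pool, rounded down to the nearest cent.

After May 1: 189 on hand, pool $2,835.00 (≈ $15.0000 each)
After May 3: 405 on hand, pool $6,291.00 (≈ $15.5333 each)
After May 4: 638 on hand, pool $10,252.00 (≈ $16.0690 each)
After May 6: 720 on hand, pool $11,728.00 (≈ $16.2889 each)
May 9, sell 580: 580/720 × $11,728.00 → $9,447.55
After May 10: 256 on hand, pool $4,484.45 (≈ $17.5174 each)
After May 11: 340 on hand, pool $6,248.45 (≈ $18.3778 each)
May 12, sell 263: 263/340 × $6,248.45 → $4,833.35
Total COGS = $9,447.55 + $4,833.35 = $14,280.90
Ending inventory (cost pool remaining) = $1,415.10

COGS = $14,280.90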